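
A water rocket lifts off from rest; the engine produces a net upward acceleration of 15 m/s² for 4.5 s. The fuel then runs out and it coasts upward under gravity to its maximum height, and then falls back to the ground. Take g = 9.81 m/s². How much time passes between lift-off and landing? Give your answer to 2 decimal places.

20.23 s

Phase 1 (powered ascent): v₀ = 0 m/s, a = 15 m/s².
v = v₀ + at = 0 + (15)(4.5) = 67.5 m/s
Δx = v₀t + ½at² = 0·4.5 + 0.5·15·4.5² = 152 m

Phase 2 (coasting upward): v₀ = 67.5 m/s, a = -9.81 m/s².
v = v₀ + at → t = (0 − 67.5) / -9.81 = 6.88 s
v² = v₀² + 2aΔx → Δx = (0² − 67.5²)/(2·-9.81) = 232 m

Phase 3 (free fall): v₀ = 0 m/s, a = -9.81 m/s².
Falls 384 m from rest: t = √(2·384/9.81) = 8.85 s; v = g·t = 86.8 m/s.
Total time = 4.50 + 6.88 + 8.85 = 20.2 s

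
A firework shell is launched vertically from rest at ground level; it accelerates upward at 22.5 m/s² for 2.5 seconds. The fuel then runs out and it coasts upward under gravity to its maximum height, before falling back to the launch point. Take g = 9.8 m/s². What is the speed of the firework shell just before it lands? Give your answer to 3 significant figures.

Phase 1 (powered ascent): v₀ = 0 m/s, a = 22.5 m/s².
v = v₀ + at = 0 + (22.5)(2.5) = 56.2 m/s
Δx = v₀t + ½at² = 0·2.5 + 0.5·22.5·2.5² = 70.3 m

Phase 2 (coasting upward): v₀ = 56.2 m/s, a = -9.8 m/s².
v = v₀ + at → t = (0 − 56.2) / -9.8 = 5.74 s
v² = v₀² + 2aΔx → Δx = (0² − 56.2²)/(2·-9.8) = 161 m

Phase 3 (free fall): v₀ = 0 m/s, a = -9.8 m/s².
Falls 232 m from rest: t = √(2·232/9.8) = 6.88 s; v = g·t = 67.4 m/s.
Impact speed = 67.4 m/s

67.4 m/s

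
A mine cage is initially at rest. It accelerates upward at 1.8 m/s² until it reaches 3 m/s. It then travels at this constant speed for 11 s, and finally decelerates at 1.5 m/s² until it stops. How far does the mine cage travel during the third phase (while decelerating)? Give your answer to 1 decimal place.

3.0 m

Phase 1 (accelerating): v₀ = 0 m/s, a = 1.8 m/s².
v = v₀ + at → t = (3 − 0) / 1.8 = 1.67 s
v² = v₀² + 2aΔx → Δx = (3² − 0²)/(2·1.8) = 2.50 m

Phase 2 (constant speed): v₀ = 3.00 m/s, a = 0 m/s².
v = v₀ + at = 3.00 + (0)(11) = 3.00 m/s
Δx = v₀t + ½at² = 3.00·11 + 0.5·0·11² = 33.0 m

Phase 3 (decelerating): v₀ = 3.00 m/s, a = -1.5 m/s².
v = v₀ + at → t = (0 − 3.00) / -1.5 = 2.00 s
v² = v₀² + 2aΔx → Δx = (0² − 3.00²)/(2·-1.5) = 3.00 m
Distance in phase 3 = 3.00 m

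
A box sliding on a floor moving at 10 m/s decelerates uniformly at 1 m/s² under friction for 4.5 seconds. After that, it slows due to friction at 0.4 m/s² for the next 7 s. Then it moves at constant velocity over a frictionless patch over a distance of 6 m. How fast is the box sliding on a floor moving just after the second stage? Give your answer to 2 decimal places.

Phase 1 (decelerating): v₀ = 10.0 m/s, a = -1 m/s².
v = v₀ + at = 10.0 + (-1)(4.5) = 5.50 m/s
Δx = v₀t + ½at² = 10.0·4.5 + 0.5·-1·4.5² = 34.9 m

Phase 2 (decelerating): v₀ = 5.50 m/s, a = -0.4 m/s².
v = v₀ + at = 5.50 + (-0.4)(7) = 2.70 m/s
Δx = v₀t + ½at² = 5.50·7 + 0.5·-0.4·7² = 28.7 m
Speed at end of phase 2 = 2.70 m/s

2.70 m/s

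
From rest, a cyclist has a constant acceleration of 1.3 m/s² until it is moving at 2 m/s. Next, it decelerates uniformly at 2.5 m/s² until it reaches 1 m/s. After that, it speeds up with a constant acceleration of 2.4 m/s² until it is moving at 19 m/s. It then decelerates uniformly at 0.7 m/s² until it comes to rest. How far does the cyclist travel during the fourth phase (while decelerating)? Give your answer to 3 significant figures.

258 m

Phase 1 (accelerating): v₀ = 0 m/s, a = 1.3 m/s².
v = v₀ + at → t = (2 − 0) / 1.3 = 1.54 s
v² = v₀² + 2aΔx → Δx = (2² − 0²)/(2·1.3) = 1.54 m

Phase 2 (decelerating): v₀ = 2.00 m/s, a = -2.5 m/s².
v = v₀ + at → t = (1 − 2.00) / -2.5 = 0.400 s
v² = v₀² + 2aΔx → Δx = (1² − 2.00²)/(2·-2.5) = 0.600 m

Phase 3 (accelerating): v₀ = 1.00 m/s, a = 2.4 m/s².
v = v₀ + at → t = (19 − 1.00) / 2.4 = 7.50 s
v² = v₀² + 2aΔx → Δx = (19² − 1.00²)/(2·2.4) = 75.0 m

Phase 4 (decelerating): v₀ = 19.0 m/s, a = -0.7 m/s².
v = v₀ + at → t = (0 − 19.0) / -0.7 = 27.1 s
v² = v₀² + 2aΔx → Δx = (0² − 19.0²)/(2·-0.7) = 258 m
Distance in phase 4 = 258 m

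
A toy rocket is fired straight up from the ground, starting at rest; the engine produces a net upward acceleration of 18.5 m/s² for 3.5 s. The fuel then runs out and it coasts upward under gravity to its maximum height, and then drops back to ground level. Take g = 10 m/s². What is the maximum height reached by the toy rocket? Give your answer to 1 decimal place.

Phase 1 (powered ascent): v₀ = 0 m/s, a = 18.5 m/s².
v = v₀ + at = 0 + (18.5)(3.5) = 64.8 m/s
Δx = v₀t + ½at² = 0·3.5 + 0.5·18.5·3.5² = 113 m

Phase 2 (coasting upward): v₀ = 64.8 m/s, a = -10 m/s².
v = v₀ + at → t = (0 − 64.8) / -10 = 6.47 s
v² = v₀² + 2aΔx → Δx = (0² − 64.8²)/(2·-10) = 210 m
Maximum height = 113 + 210 = 323 m

322.9 m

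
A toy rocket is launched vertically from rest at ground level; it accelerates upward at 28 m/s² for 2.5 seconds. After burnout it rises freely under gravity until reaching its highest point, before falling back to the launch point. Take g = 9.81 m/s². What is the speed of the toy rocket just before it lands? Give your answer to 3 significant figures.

Phase 1 (powered ascent): v₀ = 0 m/s, a = 28 m/s².
v = v₀ + at = 0 + (28)(2.5) = 70.0 m/s
Δx = v₀t + ½at² = 0·2.5 + 0.5·28·2.5² = 87.5 m

Phase 2 (coasting upward): v₀ = 70.0 m/s, a = -9.81 m/s².
v = v₀ + at → t = (0 − 70.0) / -9.81 = 7.14 s
v² = v₀² + 2aΔx → Δx = (0² − 70.0²)/(2·-9.81) = 250 m

Phase 3 (free fall): v₀ = 0 m/s, a = -9.81 m/s².
Falls 337 m from rest: t = √(2·337/9.81) = 8.29 s; v = g·t = 81.3 m/s.
Impact speed = 81.3 m/s

81.3 m/s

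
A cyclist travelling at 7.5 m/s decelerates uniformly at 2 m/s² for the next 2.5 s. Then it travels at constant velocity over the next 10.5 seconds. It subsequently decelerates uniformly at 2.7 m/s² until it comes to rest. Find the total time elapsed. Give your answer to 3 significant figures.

13.9 s

Phase 1 (decelerating): v₀ = 7.50 m/s, a = -2 m/s².
v = v₀ + at = 7.50 + (-2)(2.5) = 2.50 m/s
Δx = v₀t + ½at² = 7.50·2.5 + 0.5·-2·2.5² = 12.5 m

Phase 2 (constant speed): v₀ = 2.50 m/s, a = 0 m/s².
v = v₀ + at = 2.50 + (0)(10.5) = 2.50 m/s
Δx = v₀t + ½at² = 2.50·10.5 + 0.5·0·10.5² = 26.2 m

Phase 3 (decelerating): v₀ = 2.50 m/s, a = -2.7 m/s².
v = v₀ + at → t = (0 − 2.50) / -2.7 = 0.926 s
v² = v₀² + 2aΔx → Δx = (0² − 2.50²)/(2·-2.7) = 1.16 m
Total time = 2.50 + 10.5 + 0.926 = 13.9 s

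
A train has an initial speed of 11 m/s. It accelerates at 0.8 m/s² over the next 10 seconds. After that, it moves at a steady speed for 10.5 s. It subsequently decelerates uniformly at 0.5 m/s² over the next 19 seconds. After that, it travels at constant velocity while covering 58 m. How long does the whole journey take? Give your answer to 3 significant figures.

Phase 1 (accelerating): v₀ = 11.0 m/s, a = 0.8 m/s².
v = v₀ + at = 11.0 + (0.8)(10) = 19.0 m/s
Δx = v₀t + ½at² = 11.0·10 + 0.5·0.8·10² = 150 m

Phase 2 (constant speed): v₀ = 19.0 m/s, a = 0 m/s².
v = v₀ + at = 19.0 + (0)(10.5) = 19.0 m/s
Δx = v₀t + ½at² = 19.0·10.5 + 0.5·0·10.5² = 200 m

Phase 3 (decelerating): v₀ = 19.0 m/s, a = -0.5 m/s².
v = v₀ + at = 19.0 + (-0.5)(19) = 9.50 m/s
Δx = v₀t + ½at² = 19.0·19 + 0.5·-0.5·19² = 271 m

Phase 4 (constant speed): v₀ = 9.50 m/s, a = 0 m/s².
Constant speed: t = d/v = 58/9.50 = 6.11 s
Total time = 10.0 + 10.5 + 19.0 + 6.11 = 45.6 s

45.6 s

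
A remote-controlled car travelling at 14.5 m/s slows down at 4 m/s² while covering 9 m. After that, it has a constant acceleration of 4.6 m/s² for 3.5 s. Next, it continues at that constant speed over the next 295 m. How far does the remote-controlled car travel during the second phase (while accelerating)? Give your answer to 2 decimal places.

Phase 1 (decelerating): v₀ = 14.5 m/s, a = -4 m/s².
v² = v₀² + 2aΔx = 14.5² + 2·-4·9 = 138 → v = 11.8 m/s
t = (v − v₀)/a = (11.8 − 14.5)/-4 = 0.686 s

Phase 2 (accelerating): v₀ = 11.8 m/s, a = 4.6 m/s².
v = v₀ + at = 11.8 + (4.6)(3.5) = 27.9 m/s
Δx = v₀t + ½at² = 11.8·3.5 + 0.5·4.6·3.5² = 69.3 m
Distance in phase 2 = 69.3 m

69.33 m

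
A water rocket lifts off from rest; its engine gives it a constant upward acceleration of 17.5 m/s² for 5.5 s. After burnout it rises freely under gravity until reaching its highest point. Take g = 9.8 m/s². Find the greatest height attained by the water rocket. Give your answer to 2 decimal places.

737.34 m

Phase 1 (powered ascent): v₀ = 0 m/s, a = 17.5 m/s².
v = v₀ + at = 0 + (17.5)(5.5) = 96.2 m/s
Δx = v₀t + ½at² = 0·5.5 + 0.5·17.5·5.5² = 265 m

Phase 2 (coasting upward): v₀ = 96.2 m/s, a = -9.8 m/s².
v = v₀ + at → t = (0 − 96.2) / -9.8 = 9.82 s
v² = v₀² + 2aΔx → Δx = (0² − 96.2²)/(2·-9.8) = 473 m
Maximum height = 265 + 473 = 737 m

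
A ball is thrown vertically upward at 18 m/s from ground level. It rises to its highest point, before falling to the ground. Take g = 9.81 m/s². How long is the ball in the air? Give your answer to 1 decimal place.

3.7 s

Phase 1 (rising): v₀ = 18.0 m/s, a = -9.81 m/s².
v = v₀ + at → t = (0 − 18.0) / -9.81 = 1.83 s
v² = v₀² + 2aΔx → Δx = (0² − 18.0²)/(2·-9.81) = 16.5 m

Phase 2 (falling): v₀ = 0 m/s, a = -9.81 m/s².
Falls 16.5 m from rest: t = √(2·16.5/9.81) = 1.83 s; v = g·t = 18.0 m/s.
Total time = 1.83 + 1.83 = 3.67 s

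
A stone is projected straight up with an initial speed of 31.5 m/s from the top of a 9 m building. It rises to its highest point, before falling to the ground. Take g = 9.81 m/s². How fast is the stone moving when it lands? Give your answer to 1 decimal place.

34.2 m/s

Phase 1 (rising): v₀ = 31.5 m/s, a = -9.81 m/s².
v = v₀ + at → t = (0 − 31.5) / -9.81 = 3.21 s
v² = v₀² + 2aΔx → Δx = (0² − 31.5²)/(2·-9.81) = 50.6 m

Phase 2 (falling): v₀ = 0 m/s, a = -9.81 m/s².
Falls 59.6 m from rest: t = √(2·59.6/9.81) = 3.49 s; v = g·t = 34.2 m/s.
Final speed = 34.2 m/s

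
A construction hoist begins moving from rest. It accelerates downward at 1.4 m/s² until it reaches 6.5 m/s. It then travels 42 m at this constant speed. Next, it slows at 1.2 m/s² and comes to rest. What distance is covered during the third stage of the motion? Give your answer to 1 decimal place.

Phase 1 (accelerating): v₀ = 0 m/s, a = 1.4 m/s².
v = v₀ + at → t = (6.5 − 0) / 1.4 = 4.64 s
v² = v₀² + 2aΔx → Δx = (6.5² − 0²)/(2·1.4) = 15.1 m

Phase 2 (constant speed): v₀ = 6.50 m/s, a = 0 m/s².
Constant speed: t = d/v = 42/6.50 = 6.46 s

Phase 3 (decelerating): v₀ = 6.50 m/s, a = -1.2 m/s².
v = v₀ + at → t = (0 − 6.50) / -1.2 = 5.42 s
v² = v₀² + 2aΔx → Δx = (0² − 6.50²)/(2·-1.2) = 17.6 m
Distance in phase 3 = 17.6 m

17.6 m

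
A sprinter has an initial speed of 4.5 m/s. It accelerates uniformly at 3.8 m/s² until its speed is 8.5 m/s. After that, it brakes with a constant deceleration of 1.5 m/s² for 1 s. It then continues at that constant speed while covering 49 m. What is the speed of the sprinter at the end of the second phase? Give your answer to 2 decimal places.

7.00 m/s

Phase 1 (accelerating): v₀ = 4.50 m/s, a = 3.8 m/s².
v = v₀ + at → t = (8.5 − 4.50) / 3.8 = 1.05 s
v² = v₀² + 2aΔx → Δx = (8.5² − 4.50²)/(2·3.8) = 6.84 m

Phase 2 (decelerating): v₀ = 8.50 m/s, a = -1.5 m/s².
v = v₀ + at = 8.50 + (-1.5)(1) = 7.00 m/s
Δx = v₀t + ½at² = 8.50·1 + 0.5·-1.5·1² = 7.75 m
Speed at end of phase 2 = 7.00 m/s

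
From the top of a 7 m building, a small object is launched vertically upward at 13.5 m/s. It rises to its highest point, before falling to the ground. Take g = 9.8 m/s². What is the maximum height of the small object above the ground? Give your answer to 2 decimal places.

Phase 1 (rising): v₀ = 13.5 m/s, a = -9.8 m/s².
v = v₀ + at → t = (0 − 13.5) / -9.8 = 1.38 s
v² = v₀² + 2aΔx → Δx = (0² − 13.5²)/(2·-9.8) = 9.30 m
Maximum height = 7 + 9.30 = 16.3 m

16.30 m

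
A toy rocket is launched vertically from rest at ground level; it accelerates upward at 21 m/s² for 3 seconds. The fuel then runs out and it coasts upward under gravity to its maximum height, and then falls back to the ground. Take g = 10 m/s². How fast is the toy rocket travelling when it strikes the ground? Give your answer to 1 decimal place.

76.5 m/s

Phase 1 (powered ascent): v₀ = 0 m/s, a = 21 m/s².
v = v₀ + at = 0 + (21)(3) = 63.0 m/s
Δx = v₀t + ½at² = 0·3 + 0.5·21·3² = 94.5 m

Phase 2 (coasting upward): v₀ = 63.0 m/s, a = -10 m/s².
v = v₀ + at → t = (0 − 63.0) / -10 = 6.30 s
v² = v₀² + 2aΔx → Δx = (0² − 63.0²)/(2·-10) = 198 m

Phase 3 (free fall): v₀ = 0 m/s, a = -10 m/s².
Falls 293 m from rest: t = √(2·293/10) = 7.65 s; v = g·t = 76.5 m/s.
Impact speed = 76.5 m/s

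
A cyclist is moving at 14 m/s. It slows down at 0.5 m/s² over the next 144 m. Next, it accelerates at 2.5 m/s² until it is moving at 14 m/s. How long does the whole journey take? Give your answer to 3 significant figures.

Phase 1 (decelerating): v₀ = 14.0 m/s, a = -0.5 m/s².
v² = v₀² + 2aΔx = 14.0² + 2·-0.5·144 = 52.0 → v = 7.21 m/s
t = (v − v₀)/a = (7.21 − 14.0)/-0.5 = 13.6 s

Phase 2 (accelerating): v₀ = 7.21 m/s, a = 2.5 m/s².
v = v₀ + at → t = (14 − 7.21) / 2.5 = 2.72 s
v² = v₀² + 2aΔx → Δx = (14² − 7.21²)/(2·2.5) = 28.8 m
Total time = 13.6 + 2.72 = 16.3 s

16.3 s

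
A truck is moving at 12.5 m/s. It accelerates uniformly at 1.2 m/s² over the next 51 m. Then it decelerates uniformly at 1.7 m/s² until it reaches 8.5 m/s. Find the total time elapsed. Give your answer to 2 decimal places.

Phase 1 (accelerating): v₀ = 12.5 m/s, a = 1.2 m/s².
v² = v₀² + 2aΔx = 12.5² + 2·1.2·51 = 279 → v = 16.7 m/s
t = (v − v₀)/a = (16.7 − 12.5)/1.2 = 3.49 s

Phase 2 (decelerating): v₀ = 16.7 m/s, a = -1.7 m/s².
v = v₀ + at → t = (8.5 − 16.7) / -1.7 = 4.82 s
v² = v₀² + 2aΔx → Δx = (8.5² − 16.7²)/(2·-1.7) = 60.7 m
Total time = 3.49 + 4.82 = 8.31 s

8.31 s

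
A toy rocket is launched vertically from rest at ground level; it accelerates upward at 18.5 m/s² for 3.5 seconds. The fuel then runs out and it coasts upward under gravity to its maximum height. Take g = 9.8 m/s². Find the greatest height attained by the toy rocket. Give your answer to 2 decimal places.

327.22 m

Phase 1 (powered ascent): v₀ = 0 m/s, a = 18.5 m/s².
v = v₀ + at = 0 + (18.5)(3.5) = 64.8 m/s
Δx = v₀t + ½at² = 0·3.5 + 0.5·18.5·3.5² = 113 m

Phase 2 (coasting upward): v₀ = 64.8 m/s, a = -9.8 m/s².
v = v₀ + at → t = (0 − 64.8) / -9.8 = 6.61 s
v² = v₀² + 2aΔx → Δx = (0² − 64.8²)/(2·-9.8) = 214 m
Maximum height = 113 + 214 = 327 m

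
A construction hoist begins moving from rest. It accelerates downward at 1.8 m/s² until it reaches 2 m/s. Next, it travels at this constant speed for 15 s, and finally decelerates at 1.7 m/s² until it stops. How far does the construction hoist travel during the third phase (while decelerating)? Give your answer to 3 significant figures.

Phase 1 (accelerating): v₀ = 0 m/s, a = 1.8 m/s².
v = v₀ + at → t = (2 − 0) / 1.8 = 1.11 s
v² = v₀² + 2aΔx → Δx = (2² − 0²)/(2·1.8) = 1.11 m

Phase 2 (constant speed): v₀ = 2.00 m/s, a = 0 m/s².
v = v₀ + at = 2.00 + (0)(15) = 2.00 m/s
Δx = v₀t + ½at² = 2.00·15 + 0.5·0·15² = 30.0 m

Phase 3 (decelerating): v₀ = 2.00 m/s, a = -1.7 m/s².
v = v₀ + at → t = (0 − 2.00) / -1.7 = 1.18 s
v² = v₀² + 2aΔx → Δx = (0² − 2.00²)/(2·-1.7) = 1.18 m
Distance in phase 3 = 1.18 m

1.18 m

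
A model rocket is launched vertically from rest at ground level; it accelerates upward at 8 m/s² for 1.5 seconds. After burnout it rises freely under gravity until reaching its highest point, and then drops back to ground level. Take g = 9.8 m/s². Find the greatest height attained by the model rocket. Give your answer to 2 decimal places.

Phase 1 (powered ascent): v₀ = 0 m/s, a = 8 m/s².
v = v₀ + at = 0 + (8)(1.5) = 12.0 m/s
Δx = v₀t + ½at² = 0·1.5 + 0.5·8·1.5² = 9.00 m

Phase 2 (coasting upward): v₀ = 12.0 m/s, a = -9.8 m/s².
v = v₀ + at → t = (0 − 12.0) / -9.8 = 1.22 s
v² = v₀² + 2aΔx → Δx = (0² − 12.0²)/(2·-9.8) = 7.35 m
Maximum height = 9.00 + 7.35 = 16.3 m

16.35 m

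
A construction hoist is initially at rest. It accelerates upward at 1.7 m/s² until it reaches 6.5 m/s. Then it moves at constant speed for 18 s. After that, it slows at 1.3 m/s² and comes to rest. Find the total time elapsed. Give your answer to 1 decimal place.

26.8 s

Phase 1 (accelerating): v₀ = 0 m/s, a = 1.7 m/s².
v = v₀ + at → t = (6.5 − 0) / 1.7 = 3.82 s
v² = v₀² + 2aΔx → Δx = (6.5² − 0²)/(2·1.7) = 12.4 m

Phase 2 (constant speed): v₀ = 6.50 m/s, a = 0 m/s².
v = v₀ + at = 6.50 + (0)(18) = 6.50 m/s
Δx = v₀t + ½at² = 6.50·18 + 0.5·0·18² = 117 m

Phase 3 (decelerating): v₀ = 6.50 m/s, a = -1.3 m/s².
v = v₀ + at → t = (0 − 6.50) / -1.3 = 5.00 s
v² = v₀² + 2aΔx → Δx = (0² − 6.50²)/(2·-1.3) = 16.2 m
Total time = 3.82 + 18.0 + 5.00 = 26.8 s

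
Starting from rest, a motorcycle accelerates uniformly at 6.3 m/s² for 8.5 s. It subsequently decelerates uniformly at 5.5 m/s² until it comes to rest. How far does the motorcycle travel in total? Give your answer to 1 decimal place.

488.3 m

Phase 1 (accelerating): v₀ = 0 m/s, a = 6.3 m/s².
v = v₀ + at = 0 + (6.3)(8.5) = 53.5 m/s
Δx = v₀t + ½at² = 0·8.5 + 0.5·6.3·8.5² = 228 m

Phase 2 (decelerating): v₀ = 53.5 m/s, a = -5.5 m/s².
v = v₀ + at → t = (0 − 53.5) / -5.5 = 9.74 s
v² = v₀² + 2aΔx → Δx = (0² − 53.5²)/(2·-5.5) = 261 m
Total distance = 228 + 261 = 488 m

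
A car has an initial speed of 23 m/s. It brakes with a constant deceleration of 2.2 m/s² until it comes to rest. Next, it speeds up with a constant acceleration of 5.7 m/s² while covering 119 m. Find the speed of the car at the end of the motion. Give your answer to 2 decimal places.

36.83 m/s

Phase 1 (decelerating): v₀ = 23.0 m/s, a = -2.2 m/s².
v = v₀ + at → t = (0 − 23.0) / -2.2 = 10.5 s
v² = v₀² + 2aΔx → Δx = (0² − 23.0²)/(2·-2.2) = 120 m

Phase 2 (accelerating): v₀ = 0 m/s, a = 5.7 m/s².
v² = v₀² + 2aΔx = 0² + 2·5.7·119 = 1360 → v = 36.8 m/s
t = (v − v₀)/a = (36.8 − 0)/5.7 = 6.46 s
Final speed = 36.8 m/s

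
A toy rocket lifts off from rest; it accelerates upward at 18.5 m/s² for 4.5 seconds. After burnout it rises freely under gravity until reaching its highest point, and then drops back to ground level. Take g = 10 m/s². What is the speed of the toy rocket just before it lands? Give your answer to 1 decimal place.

103.3 m/s

Phase 1 (powered ascent): v₀ = 0 m/s, a = 18.5 m/s².
v = v₀ + at = 0 + (18.5)(4.5) = 83.2 m/s
Δx = v₀t + ½at² = 0·4.5 + 0.5·18.5·4.5² = 187 m

Phase 2 (coasting upward): v₀ = 83.2 m/s, a = -10 m/s².
v = v₀ + at → t = (0 − 83.2) / -10 = 8.32 s
v² = v₀² + 2aΔx → Δx = (0² − 83.2²)/(2·-10) = 347 m

Phase 3 (free fall): v₀ = 0 m/s, a = -10 m/s².
Falls 534 m from rest: t = √(2·534/10) = 10.3 s; v = g·t = 103 m/s.
Impact speed = 103 m/s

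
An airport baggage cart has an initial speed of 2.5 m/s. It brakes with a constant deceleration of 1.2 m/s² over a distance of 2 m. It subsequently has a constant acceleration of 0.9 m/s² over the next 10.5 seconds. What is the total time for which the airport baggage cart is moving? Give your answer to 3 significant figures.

11.6 s

Phase 1 (decelerating): v₀ = 2.50 m/s, a = -1.2 m/s².
v² = v₀² + 2aΔx = 2.50² + 2·-1.2·2 = 1.45 → v = 1.20 m/s
t = (v − v₀)/a = (1.20 − 2.50)/-1.2 = 1.08 s

Phase 2 (accelerating): v₀ = 1.20 m/s, a = 0.9 m/s².
v = v₀ + at = 1.20 + (0.9)(10.5) = 10.7 m/s
Δx = v₀t + ½at² = 1.20·10.5 + 0.5·0.9·10.5² = 62.3 m
Total time = 1.08 + 10.5 = 11.6 s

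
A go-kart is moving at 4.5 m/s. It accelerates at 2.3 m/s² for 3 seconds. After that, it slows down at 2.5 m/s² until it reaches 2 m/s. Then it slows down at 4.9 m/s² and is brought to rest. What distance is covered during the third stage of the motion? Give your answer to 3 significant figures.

Phase 1 (accelerating): v₀ = 4.50 m/s, a = 2.3 m/s².
v = v₀ + at = 4.50 + (2.3)(3) = 11.4 m/s
Δx = v₀t + ½at² = 4.50·3 + 0.5·2.3·3² = 23.9 m

Phase 2 (decelerating): v₀ = 11.4 m/s, a = -2.5 m/s².
v = v₀ + at → t = (2 − 11.4) / -2.5 = 3.76 s
v² = v₀² + 2aΔx → Δx = (2² − 11.4²)/(2·-2.5) = 25.2 m

Phase 3 (decelerating): v₀ = 2.00 m/s, a = -4.9 m/s².
v = v₀ + at → t = (0 − 2.00) / -4.9 = 0.408 s
v² = v₀² + 2aΔx → Δx = (0² − 2.00²)/(2·-4.9) = 0.408 m
Distance in phase 3 = 0.408 m

0.408 m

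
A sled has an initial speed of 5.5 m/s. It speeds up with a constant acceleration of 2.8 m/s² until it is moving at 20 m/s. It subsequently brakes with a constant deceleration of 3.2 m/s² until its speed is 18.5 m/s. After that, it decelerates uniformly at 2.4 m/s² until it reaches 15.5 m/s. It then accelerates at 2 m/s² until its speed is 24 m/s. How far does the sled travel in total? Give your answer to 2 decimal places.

180.24 m

Phase 1 (accelerating): v₀ = 5.50 m/s, a = 2.8 m/s².
v = v₀ + at → t = (20 − 5.50) / 2.8 = 5.18 s
v² = v₀² + 2aΔx → Δx = (20² − 5.50²)/(2·2.8) = 66.0 m

Phase 2 (decelerating): v₀ = 20.0 m/s, a = -3.2 m/s².
v = v₀ + at → t = (18.5 − 20.0) / -3.2 = 0.469 s
v² = v₀² + 2aΔx → Δx = (18.5² − 20.0²)/(2·-3.2) = 9.02 m

Phase 3 (decelerating): v₀ = 18.5 m/s, a = -2.4 m/s².
v = v₀ + at → t = (15.5 − 18.5) / -2.4 = 1.25 s
v² = v₀² + 2aΔx → Δx = (15.5² − 18.5²)/(2·-2.4) = 21.2 m

Phase 4 (accelerating): v₀ = 15.5 m/s, a = 2 m/s².
v = v₀ + at → t = (24 − 15.5) / 2 = 4.25 s
v² = v₀² + 2aΔx → Δx = (24² − 15.5²)/(2·2) = 83.9 m
Total distance = 66.0 + 9.02 + 21.2 + 83.9 = 180 m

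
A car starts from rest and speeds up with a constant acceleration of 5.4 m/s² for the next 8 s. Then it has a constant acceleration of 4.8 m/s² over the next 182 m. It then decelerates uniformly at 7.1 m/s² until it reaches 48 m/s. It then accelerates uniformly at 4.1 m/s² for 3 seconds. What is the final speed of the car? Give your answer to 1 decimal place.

Phase 1 (accelerating): v₀ = 0 m/s, a = 5.4 m/s².
v = v₀ + at = 0 + (5.4)(8) = 43.2 m/s
Δx = v₀t + ½at² = 0·8 + 0.5·5.4·8² = 173 m

Phase 2 (accelerating): v₀ = 43.2 m/s, a = 4.8 m/s².
v² = v₀² + 2aΔx = 43.2² + 2·4.8·182 = 3610 → v = 60.1 m/s
t = (v − v₀)/a = (60.1 − 43.2)/4.8 = 3.52 s

Phase 3 (decelerating): v₀ = 60.1 m/s, a = -7.1 m/s².
v = v₀ + at → t = (48 − 60.1) / -7.1 = 1.71 s
v² = v₀² + 2aΔx → Δx = (48² − 60.1²)/(2·-7.1) = 92.2 m

Phase 4 (accelerating): v₀ = 48.0 m/s, a = 4.1 m/s².
v = v₀ + at = 48.0 + (4.1)(3) = 60.3 m/s
Δx = v₀t + ½at² = 48.0·3 + 0.5·4.1·3² = 162 m
Final speed = 60.3 m/s

60.3 m/s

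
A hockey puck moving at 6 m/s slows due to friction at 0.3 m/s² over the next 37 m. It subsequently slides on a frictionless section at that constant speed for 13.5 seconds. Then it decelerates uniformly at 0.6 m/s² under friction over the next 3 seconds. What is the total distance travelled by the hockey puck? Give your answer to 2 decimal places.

95.59 m

Phase 1 (decelerating): v₀ = 6.00 m/s, a = -0.3 m/s².
v² = v₀² + 2aΔx = 6.00² + 2·-0.3·37 = 13.8 → v = 3.71 m/s
t = (v − v₀)/a = (3.71 − 6.00)/-0.3 = 7.62 s

Phase 2 (constant speed): v₀ = 3.71 m/s, a = 0 m/s².
v = v₀ + at = 3.71 + (0)(13.5) = 3.71 m/s
Δx = v₀t + ½at² = 3.71·13.5 + 0.5·0·13.5² = 50.2 m

Phase 3 (decelerating): v₀ = 3.71 m/s, a = -0.6 m/s².
v = v₀ + at = 3.71 + (-0.6)(3) = 1.91 m/s
Δx = v₀t + ½at² = 3.71·3 + 0.5·-0.6·3² = 8.44 m
Total distance = 37.0 + 50.2 + 8.44 = 95.6 m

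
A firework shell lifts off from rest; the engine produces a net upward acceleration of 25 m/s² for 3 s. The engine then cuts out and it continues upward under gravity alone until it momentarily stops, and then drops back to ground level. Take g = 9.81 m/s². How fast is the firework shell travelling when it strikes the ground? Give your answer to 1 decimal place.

88.5 m/s

Phase 1 (powered ascent): v₀ = 0 m/s, a = 25 m/s².
v = v₀ + at = 0 + (25)(3) = 75.0 m/s
Δx = v₀t + ½at² = 0·3 + 0.5·25·3² = 112 m

Phase 2 (coasting upward): v₀ = 75.0 m/s, a = -9.81 m/s².
v = v₀ + at → t = (0 − 75.0) / -9.81 = 7.65 s
v² = v₀² + 2aΔx → Δx = (0² − 75.0²)/(2·-9.81) = 287 m

Phase 3 (free fall): v₀ = 0 m/s, a = -9.81 m/s².
Falls 399 m from rest: t = √(2·399/9.81) = 9.02 s; v = g·t = 88.5 m/s.
Impact speed = 88.5 m/s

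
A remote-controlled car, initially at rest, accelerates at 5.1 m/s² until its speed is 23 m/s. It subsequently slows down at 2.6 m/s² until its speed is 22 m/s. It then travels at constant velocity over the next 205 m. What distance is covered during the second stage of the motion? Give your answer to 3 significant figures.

8.65 m

Phase 1 (accelerating): v₀ = 0 m/s, a = 5.1 m/s².
v = v₀ + at → t = (23 − 0) / 5.1 = 4.51 s
v² = v₀² + 2aΔx → Δx = (23² − 0²)/(2·5.1) = 51.9 m

Phase 2 (decelerating): v₀ = 23.0 m/s, a = -2.6 m/s².
v = v₀ + at → t = (22 − 23.0) / -2.6 = 0.385 s
v² = v₀² + 2aΔx → Δx = (22² − 23.0²)/(2·-2.6) = 8.65 m
Distance in phase 2 = 8.65 m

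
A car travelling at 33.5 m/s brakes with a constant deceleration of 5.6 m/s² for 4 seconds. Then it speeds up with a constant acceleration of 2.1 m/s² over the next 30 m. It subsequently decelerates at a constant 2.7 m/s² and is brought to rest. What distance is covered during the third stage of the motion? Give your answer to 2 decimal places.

46.15 m

Phase 1 (decelerating): v₀ = 33.5 m/s, a = -5.6 m/s².
v = v₀ + at = 33.5 + (-5.6)(4) = 11.1 m/s
Δx = v₀t + ½at² = 33.5·4 + 0.5·-5.6·4² = 89.2 m

Phase 2 (accelerating): v₀ = 11.1 m/s, a = 2.1 m/s².
v² = v₀² + 2aΔx = 11.1² + 2·2.1·30 = 249 → v = 15.8 m/s
t = (v − v₀)/a = (15.8 − 11.1)/2.1 = 2.23 s

Phase 3 (decelerating): v₀ = 15.8 m/s, a = -2.7 m/s².
v = v₀ + at → t = (0 − 15.8) / -2.7 = 5.85 s
v² = v₀² + 2aΔx → Δx = (0² − 15.8²)/(2·-2.7) = 46.1 m
Distance in phase 3 = 46.1 m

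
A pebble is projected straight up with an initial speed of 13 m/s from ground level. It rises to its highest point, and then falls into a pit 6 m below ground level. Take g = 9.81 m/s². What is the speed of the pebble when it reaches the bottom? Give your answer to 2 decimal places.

16.93 m/s

Phase 1 (rising): v₀ = 13.0 m/s, a = -9.81 m/s².
v = v₀ + at → t = (0 − 13.0) / -9.81 = 1.33 s
v² = v₀² + 2aΔx → Δx = (0² − 13.0²)/(2·-9.81) = 8.61 m

Phase 2 (falling): v₀ = 0 m/s, a = -9.81 m/s².
Falls 14.6 m from rest: t = √(2·14.6/9.81) = 1.73 s; v = g·t = 16.9 m/s.
Final speed = 16.9 m/s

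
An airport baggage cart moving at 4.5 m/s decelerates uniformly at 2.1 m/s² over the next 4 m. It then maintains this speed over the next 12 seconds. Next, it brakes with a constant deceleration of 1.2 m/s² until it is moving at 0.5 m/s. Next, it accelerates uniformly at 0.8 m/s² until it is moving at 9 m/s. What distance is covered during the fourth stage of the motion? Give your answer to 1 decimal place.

Phase 1 (decelerating): v₀ = 4.50 m/s, a = -2.1 m/s².
v² = v₀² + 2aΔx = 4.50² + 2·-2.1·4 = 3.45 → v = 1.86 m/s
t = (v − v₀)/a = (1.86 − 4.50)/-2.1 = 1.26 s

Phase 2 (constant speed): v₀ = 1.86 m/s, a = 0 m/s².
v = v₀ + at = 1.86 + (0)(12) = 1.86 m/s
Δx = v₀t + ½at² = 1.86·12 + 0.5·0·12² = 22.3 m

Phase 3 (decelerating): v₀ = 1.86 m/s, a = -1.2 m/s².
v = v₀ + at → t = (0.5 − 1.86) / -1.2 = 1.13 s
v² = v₀² + 2aΔx → Δx = (0.5² − 1.86²)/(2·-1.2) = 1.33 m

Phase 4 (accelerating): v₀ = 0.500 m/s, a = 0.8 m/s².
v = v₀ + at → t = (9 − 0.500) / 0.8 = 10.6 s
v² = v₀² + 2aΔx → Δx = (9² − 0.500²)/(2·0.8) = 50.5 m
Distance in phase 4 = 50.5 m

50.5 m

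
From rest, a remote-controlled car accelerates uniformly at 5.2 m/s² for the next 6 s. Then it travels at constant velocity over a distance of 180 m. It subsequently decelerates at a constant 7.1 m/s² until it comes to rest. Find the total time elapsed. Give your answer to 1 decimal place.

16.2 s

Phase 1 (accelerating): v₀ = 0 m/s, a = 5.2 m/s².
v = v₀ + at = 0 + (5.2)(6) = 31.2 m/s
Δx = v₀t + ½at² = 0·6 + 0.5·5.2·6² = 93.6 m

Phase 2 (constant speed): v₀ = 31.2 m/s, a = 0 m/s².
Constant speed: t = d/v = 180/31.2 = 5.77 s

Phase 3 (decelerating): v₀ = 31.2 m/s, a = -7.1 m/s².
v = v₀ + at → t = (0 − 31.2) / -7.1 = 4.39 s
v² = v₀² + 2aΔx → Δx = (0² − 31.2²)/(2·-7.1) = 68.6 m
Total time = 6.00 + 5.77 + 4.39 = 16.2 s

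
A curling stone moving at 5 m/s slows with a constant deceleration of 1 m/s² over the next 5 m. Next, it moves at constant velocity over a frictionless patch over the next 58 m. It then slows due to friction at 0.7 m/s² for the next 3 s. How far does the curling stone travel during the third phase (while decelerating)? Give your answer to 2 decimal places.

8.47 m

Phase 1 (decelerating): v₀ = 5.00 m/s, a = -1 m/s².
v² = v₀² + 2aΔx = 5.00² + 2·-1·5 = 15.0 → v = 3.87 m/s
t = (v − v₀)/a = (3.87 − 5.00)/-1 = 1.13 s

Phase 2 (constant speed): v₀ = 3.87 m/s, a = 0 m/s².
Constant speed: t = d/v = 58/3.87 = 15.0 s

Phase 3 (decelerating): v₀ = 3.87 m/s, a = -0.7 m/s².
v = v₀ + at = 3.87 + (-0.7)(3) = 1.77 m/s
Δx = v₀t + ½at² = 3.87·3 + 0.5·-0.7·3² = 8.47 m
Distance in phase 3 = 8.47 m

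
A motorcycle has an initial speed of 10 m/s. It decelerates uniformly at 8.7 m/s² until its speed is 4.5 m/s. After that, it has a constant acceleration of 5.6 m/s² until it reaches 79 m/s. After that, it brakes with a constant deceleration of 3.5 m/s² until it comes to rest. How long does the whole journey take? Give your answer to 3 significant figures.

36.5 s

Phase 1 (decelerating): v₀ = 10.0 m/s, a = -8.7 m/s².
v = v₀ + at → t = (4.5 − 10.0) / -8.7 = 0.632 s
v² = v₀² + 2aΔx → Δx = (4.5² − 10.0²)/(2·-8.7) = 4.58 m

Phase 2 (accelerating): v₀ = 4.50 m/s, a = 5.6 m/s².
v = v₀ + at → t = (79 − 4.50) / 5.6 = 13.3 s
v² = v₀² + 2aΔx → Δx = (79² − 4.50²)/(2·5.6) = 555 m

Phase 3 (decelerating): v₀ = 79.0 m/s, a = -3.5 m/s².
v = v₀ + at → t = (0 − 79.0) / -3.5 = 22.6 s
v² = v₀² + 2aΔx → Δx = (0² − 79.0²)/(2·-3.5) = 892 m
Total time = 0.632 + 13.3 + 22.6 = 36.5 s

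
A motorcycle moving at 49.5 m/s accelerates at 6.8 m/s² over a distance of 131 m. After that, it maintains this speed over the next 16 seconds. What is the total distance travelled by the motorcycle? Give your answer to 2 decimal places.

1171.84 m

Phase 1 (accelerating): v₀ = 49.5 m/s, a = 6.8 m/s².
v² = v₀² + 2aΔx = 49.5² + 2·6.8·131 = 4230 → v = 65.1 m/s
t = (v − v₀)/a = (65.1 − 49.5)/6.8 = 2.29 s

Phase 2 (constant speed): v₀ = 65.1 m/s, a = 0 m/s².
v = v₀ + at = 65.1 + (0)(16) = 65.1 m/s
Δx = v₀t + ½at² = 65.1·16 + 0.5·0·16² = 1040 m
Total distance = 131 + 1040 = 1170 m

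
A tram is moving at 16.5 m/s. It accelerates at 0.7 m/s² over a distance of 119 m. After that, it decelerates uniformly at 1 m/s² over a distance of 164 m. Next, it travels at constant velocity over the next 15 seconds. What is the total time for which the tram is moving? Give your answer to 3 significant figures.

31.8 s

Phase 1 (accelerating): v₀ = 16.5 m/s, a = 0.7 m/s².
v² = v₀² + 2aΔx = 16.5² + 2·0.7·119 = 439 → v = 20.9 m/s
t = (v − v₀)/a = (20.9 − 16.5)/0.7 = 6.36 s

Phase 2 (decelerating): v₀ = 20.9 m/s, a = -1 m/s².
v² = v₀² + 2aΔx = 20.9² + 2·-1·164 = 111 → v = 10.5 m/s
t = (v − v₀)/a = (10.5 − 20.9)/-1 = 10.4 s

Phase 3 (constant speed): v₀ = 10.5 m/s, a = 0 m/s².
v = v₀ + at = 10.5 + (0)(15) = 10.5 m/s
Δx = v₀t + ½at² = 10.5·15 + 0.5·0·15² = 158 m
Total time = 6.36 + 10.4 + 15.0 = 31.8 s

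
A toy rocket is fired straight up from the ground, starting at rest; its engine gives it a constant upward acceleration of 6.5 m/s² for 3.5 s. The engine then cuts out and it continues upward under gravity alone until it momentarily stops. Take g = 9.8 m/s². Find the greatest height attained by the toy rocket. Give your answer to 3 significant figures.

66.2 m

Phase 1 (powered ascent): v₀ = 0 m/s, a = 6.5 m/s².
v = v₀ + at = 0 + (6.5)(3.5) = 22.8 m/s
Δx = v₀t + ½at² = 0·3.5 + 0.5·6.5·3.5² = 39.8 m

Phase 2 (coasting upward): v₀ = 22.8 m/s, a = -9.8 m/s².
v = v₀ + at → t = (0 − 22.8) / -9.8 = 2.32 s
v² = v₀² + 2aΔx → Δx = (0² − 22.8²)/(2·-9.8) = 26.4 m
Maximum height = 39.8 + 26.4 = 66.2 m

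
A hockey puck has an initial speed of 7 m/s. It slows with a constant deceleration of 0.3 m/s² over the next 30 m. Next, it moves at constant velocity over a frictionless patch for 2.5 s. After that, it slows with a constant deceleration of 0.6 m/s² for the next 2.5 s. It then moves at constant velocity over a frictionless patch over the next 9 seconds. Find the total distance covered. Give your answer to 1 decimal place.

Phase 1 (decelerating): v₀ = 7.00 m/s, a = -0.3 m/s².
v² = v₀² + 2aΔx = 7.00² + 2·-0.3·30 = 31.0 → v = 5.57 m/s
t = (v − v₀)/a = (5.57 − 7.00)/-0.3 = 4.77 s

Phase 2 (constant speed): v₀ = 5.57 m/s, a = 0 m/s².
v = v₀ + at = 5.57 + (0)(2.5) = 5.57 m/s
Δx = v₀t + ½at² = 5.57·2.5 + 0.5·0·2.5² = 13.9 m

Phase 3 (decelerating): v₀ = 5.57 m/s, a = -0.6 m/s².
v = v₀ + at = 5.57 + (-0.6)(2.5) = 4.07 m/s
Δx = v₀t + ½at² = 5.57·2.5 + 0.5·-0.6·2.5² = 12.0 m

Phase 4 (constant speed): v₀ = 4.07 m/s, a = 0 m/s².
v = v₀ + at = 4.07 + (0)(9) = 4.07 m/s
Δx = v₀t + ½at² = 4.07·9 + 0.5·0·9² = 36.6 m
Total distance = 30.0 + 13.9 + 12.0 + 36.6 = 92.6 m

92.6 m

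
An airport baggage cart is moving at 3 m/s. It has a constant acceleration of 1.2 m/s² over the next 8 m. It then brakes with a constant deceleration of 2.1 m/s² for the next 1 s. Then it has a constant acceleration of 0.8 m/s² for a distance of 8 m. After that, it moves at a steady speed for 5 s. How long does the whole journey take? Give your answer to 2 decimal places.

9.92 s

Phase 1 (accelerating): v₀ = 3.00 m/s, a = 1.2 m/s².
v² = v₀² + 2aΔx = 3.00² + 2·1.2·8 = 28.2 → v = 5.31 m/s
t = (v − v₀)/a = (5.31 − 3.00)/1.2 = 1.93 s

Phase 2 (decelerating): v₀ = 5.31 m/s, a = -2.1 m/s².
v = v₀ + at = 5.31 + (-2.1)(1) = 3.21 m/s
Δx = v₀t + ½at² = 5.31·1 + 0.5·-2.1·1² = 4.26 m

Phase 3 (accelerating): v₀ = 3.21 m/s, a = 0.8 m/s².
v² = v₀² + 2aΔx = 3.21² + 2·0.8·8 = 23.1 → v = 4.81 m/s
t = (v − v₀)/a = (4.81 − 3.21)/0.8 = 2.00 s

Phase 4 (constant speed): v₀ = 4.81 m/s, a = 0 m/s².
v = v₀ + at = 4.81 + (0)(5) = 4.81 m/s
Δx = v₀t + ½at² = 4.81·5 + 0.5·0·5² = 24.0 m
Total time = 1.93 + 1.00 + 2.00 + 5.00 = 9.92 s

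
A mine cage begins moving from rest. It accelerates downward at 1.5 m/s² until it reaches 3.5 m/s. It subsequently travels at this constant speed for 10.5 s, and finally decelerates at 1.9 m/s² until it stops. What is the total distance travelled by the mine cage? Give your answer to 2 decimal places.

44.06 m

Phase 1 (accelerating): v₀ = 0 m/s, a = 1.5 m/s².
v = v₀ + at → t = (3.5 − 0) / 1.5 = 2.33 s
v² = v₀² + 2aΔx → Δx = (3.5² − 0²)/(2·1.5) = 4.08 m

Phase 2 (constant speed): v₀ = 3.50 m/s, a = 0 m/s².
v = v₀ + at = 3.50 + (0)(10.5) = 3.50 m/s
Δx = v₀t + ½at² = 3.50·10.5 + 0.5·0·10.5² = 36.8 m

Phase 3 (decelerating): v₀ = 3.50 m/s, a = -1.9 m/s².
v = v₀ + at → t = (0 − 3.50) / -1.9 = 1.84 s
v² = v₀² + 2aΔx → Δx = (0² − 3.50²)/(2·-1.9) = 3.22 m
Total distance = 4.08 + 36.8 + 3.22 = 44.1 m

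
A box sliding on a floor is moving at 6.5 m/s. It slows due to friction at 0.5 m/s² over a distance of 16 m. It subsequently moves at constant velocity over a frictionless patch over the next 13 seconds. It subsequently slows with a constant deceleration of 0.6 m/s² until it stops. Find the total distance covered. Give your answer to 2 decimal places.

104.48 m

Phase 1 (decelerating): v₀ = 6.50 m/s, a = -0.5 m/s².
v² = v₀² + 2aΔx = 6.50² + 2·-0.5·16 = 26.2 → v = 5.12 m/s
t = (v − v₀)/a = (5.12 − 6.50)/-0.5 = 2.75 s

Phase 2 (constant speed): v₀ = 5.12 m/s, a = 0 m/s².
v = v₀ + at = 5.12 + (0)(13) = 5.12 m/s
Δx = v₀t + ½at² = 5.12·13 + 0.5·0·13² = 66.6 m

Phase 3 (decelerating): v₀ = 5.12 m/s, a = -0.6 m/s².
v = v₀ + at → t = (0 − 5.12) / -0.6 = 8.54 s
v² = v₀² + 2aΔx → Δx = (0² − 5.12²)/(2·-0.6) = 21.9 m
Total distance = 16.0 + 66.6 + 21.9 = 104 m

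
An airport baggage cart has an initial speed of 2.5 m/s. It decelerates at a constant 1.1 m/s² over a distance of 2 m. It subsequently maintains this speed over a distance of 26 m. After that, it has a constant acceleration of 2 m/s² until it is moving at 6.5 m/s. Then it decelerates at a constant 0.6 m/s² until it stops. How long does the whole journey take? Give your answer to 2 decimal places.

33.56 s

Phase 1 (decelerating): v₀ = 2.50 m/s, a = -1.1 m/s².
v² = v₀² + 2aΔx = 2.50² + 2·-1.1·2 = 1.85 → v = 1.36 m/s
t = (v − v₀)/a = (1.36 − 2.50)/-1.1 = 1.04 s

Phase 2 (constant speed): v₀ = 1.36 m/s, a = 0 m/s².
Constant speed: t = d/v = 26/1.36 = 19.1 s

Phase 3 (accelerating): v₀ = 1.36 m/s, a = 2 m/s².
v = v₀ + at → t = (6.5 − 1.36) / 2 = 2.57 s
v² = v₀² + 2aΔx → Δx = (6.5² − 1.36²)/(2·2) = 10.1 m

Phase 4 (decelerating): v₀ = 6.50 m/s, a = -0.6 m/s².
v = v₀ + at → t = (0 − 6.50) / -0.6 = 10.8 s
v² = v₀² + 2aΔx → Δx = (0² − 6.50²)/(2·-0.6) = 35.2 m
Total time = 1.04 + 19.1 + 2.57 + 10.8 = 33.6 s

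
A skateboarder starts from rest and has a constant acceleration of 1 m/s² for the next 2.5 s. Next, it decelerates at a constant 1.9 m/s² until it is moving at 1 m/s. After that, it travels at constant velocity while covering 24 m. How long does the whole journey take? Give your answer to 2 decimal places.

27.29 s

Phase 1 (accelerating): v₀ = 0 m/s, a = 1 m/s².
v = v₀ + at = 0 + (1)(2.5) = 2.50 m/s
Δx = v₀t + ½at² = 0·2.5 + 0.5·1·2.5² = 3.12 m

Phase 2 (decelerating): v₀ = 2.50 m/s, a = -1.9 m/s².
v = v₀ + at → t = (1 − 2.50) / -1.9 = 0.789 s
v² = v₀² + 2aΔx → Δx = (1² − 2.50²)/(2·-1.9) = 1.38 m

Phase 3 (constant speed): v₀ = 1.00 m/s, a = 0 m/s².
Constant speed: t = d/v = 24/1.00 = 24.0 s
Total time = 2.50 + 0.789 + 24.0 = 27.3 s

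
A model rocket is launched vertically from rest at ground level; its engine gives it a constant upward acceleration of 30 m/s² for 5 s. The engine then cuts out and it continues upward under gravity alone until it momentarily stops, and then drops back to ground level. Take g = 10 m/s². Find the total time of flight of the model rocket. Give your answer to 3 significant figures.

37.3 s

Phase 1 (powered ascent): v₀ = 0 m/s, a = 30 m/s².
v = v₀ + at = 0 + (30)(5) = 150 m/s
Δx = v₀t + ½at² = 0·5 + 0.5·30·5² = 375 m

Phase 2 (coasting upward): v₀ = 150 m/s, a = -10 m/s².
v = v₀ + at → t = (0 − 150) / -10 = 15.0 s
v² = v₀² + 2aΔx → Δx = (0² − 150²)/(2·-10) = 1120 m

Phase 3 (free fall): v₀ = 0 m/s, a = -10 m/s².
Falls 1500 m from rest: t = √(2·1500/10) = 17.3 s; v = g·t = 173 m/s.
Total time = 5.00 + 15.0 + 17.3 = 37.3 s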